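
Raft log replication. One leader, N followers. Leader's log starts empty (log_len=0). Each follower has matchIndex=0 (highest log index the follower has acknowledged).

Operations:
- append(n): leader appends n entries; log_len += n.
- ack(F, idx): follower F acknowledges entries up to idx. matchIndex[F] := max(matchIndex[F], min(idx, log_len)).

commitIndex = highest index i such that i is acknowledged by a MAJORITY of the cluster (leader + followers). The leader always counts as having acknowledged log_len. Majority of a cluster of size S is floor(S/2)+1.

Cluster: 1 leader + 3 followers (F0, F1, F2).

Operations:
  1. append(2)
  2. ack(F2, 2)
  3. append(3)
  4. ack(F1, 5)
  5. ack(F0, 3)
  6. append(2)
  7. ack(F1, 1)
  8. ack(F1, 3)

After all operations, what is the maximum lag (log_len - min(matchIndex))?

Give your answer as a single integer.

Op 1: append 2 -> log_len=2
Op 2: F2 acks idx 2 -> match: F0=0 F1=0 F2=2; commitIndex=0
Op 3: append 3 -> log_len=5
Op 4: F1 acks idx 5 -> match: F0=0 F1=5 F2=2; commitIndex=2
Op 5: F0 acks idx 3 -> match: F0=3 F1=5 F2=2; commitIndex=3
Op 6: append 2 -> log_len=7
Op 7: F1 acks idx 1 -> match: F0=3 F1=5 F2=2; commitIndex=3
Op 8: F1 acks idx 3 -> match: F0=3 F1=5 F2=2; commitIndex=3

Answer: 5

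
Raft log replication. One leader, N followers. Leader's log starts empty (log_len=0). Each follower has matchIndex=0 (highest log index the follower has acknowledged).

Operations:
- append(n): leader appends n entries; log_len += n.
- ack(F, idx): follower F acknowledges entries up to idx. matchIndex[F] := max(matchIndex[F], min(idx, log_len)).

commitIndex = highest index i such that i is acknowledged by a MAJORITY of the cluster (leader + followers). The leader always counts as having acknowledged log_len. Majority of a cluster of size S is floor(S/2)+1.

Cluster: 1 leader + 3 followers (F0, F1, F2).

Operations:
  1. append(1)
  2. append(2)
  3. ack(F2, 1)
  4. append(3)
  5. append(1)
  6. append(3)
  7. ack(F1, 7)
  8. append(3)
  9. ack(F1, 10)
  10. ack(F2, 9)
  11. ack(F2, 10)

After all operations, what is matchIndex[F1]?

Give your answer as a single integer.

Answer: 10

Derivation:
Op 1: append 1 -> log_len=1
Op 2: append 2 -> log_len=3
Op 3: F2 acks idx 1 -> match: F0=0 F1=0 F2=1; commitIndex=0
Op 4: append 3 -> log_len=6
Op 5: append 1 -> log_len=7
Op 6: append 3 -> log_len=10
Op 7: F1 acks idx 7 -> match: F0=0 F1=7 F2=1; commitIndex=1
Op 8: append 3 -> log_len=13
Op 9: F1 acks idx 10 -> match: F0=0 F1=10 F2=1; commitIndex=1
Op 10: F2 acks idx 9 -> match: F0=0 F1=10 F2=9; commitIndex=9
Op 11: F2 acks idx 10 -> match: F0=0 F1=10 F2=10; commitIndex=10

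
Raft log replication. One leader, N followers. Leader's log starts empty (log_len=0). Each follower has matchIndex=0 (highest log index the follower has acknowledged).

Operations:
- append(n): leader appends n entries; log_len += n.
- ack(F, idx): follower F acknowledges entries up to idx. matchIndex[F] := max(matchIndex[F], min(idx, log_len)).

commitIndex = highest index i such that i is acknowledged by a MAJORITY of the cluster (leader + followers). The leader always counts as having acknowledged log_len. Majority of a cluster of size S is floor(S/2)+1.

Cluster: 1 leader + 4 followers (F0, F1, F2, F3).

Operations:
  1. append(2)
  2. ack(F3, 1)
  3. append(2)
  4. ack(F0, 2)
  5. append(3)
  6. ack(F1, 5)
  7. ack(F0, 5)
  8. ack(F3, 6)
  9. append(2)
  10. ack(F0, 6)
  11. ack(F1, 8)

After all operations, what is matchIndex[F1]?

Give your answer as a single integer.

Answer: 8

Derivation:
Op 1: append 2 -> log_len=2
Op 2: F3 acks idx 1 -> match: F0=0 F1=0 F2=0 F3=1; commitIndex=0
Op 3: append 2 -> log_len=4
Op 4: F0 acks idx 2 -> match: F0=2 F1=0 F2=0 F3=1; commitIndex=1
Op 5: append 3 -> log_len=7
Op 6: F1 acks idx 5 -> match: F0=2 F1=5 F2=0 F3=1; commitIndex=2
Op 7: F0 acks idx 5 -> match: F0=5 F1=5 F2=0 F3=1; commitIndex=5
Op 8: F3 acks idx 6 -> match: F0=5 F1=5 F2=0 F3=6; commitIndex=5
Op 9: append 2 -> log_len=9
Op 10: F0 acks idx 6 -> match: F0=6 F1=5 F2=0 F3=6; commitIndex=6
Op 11: F1 acks idx 8 -> match: F0=6 F1=8 F2=0 F3=6; commitIndex=6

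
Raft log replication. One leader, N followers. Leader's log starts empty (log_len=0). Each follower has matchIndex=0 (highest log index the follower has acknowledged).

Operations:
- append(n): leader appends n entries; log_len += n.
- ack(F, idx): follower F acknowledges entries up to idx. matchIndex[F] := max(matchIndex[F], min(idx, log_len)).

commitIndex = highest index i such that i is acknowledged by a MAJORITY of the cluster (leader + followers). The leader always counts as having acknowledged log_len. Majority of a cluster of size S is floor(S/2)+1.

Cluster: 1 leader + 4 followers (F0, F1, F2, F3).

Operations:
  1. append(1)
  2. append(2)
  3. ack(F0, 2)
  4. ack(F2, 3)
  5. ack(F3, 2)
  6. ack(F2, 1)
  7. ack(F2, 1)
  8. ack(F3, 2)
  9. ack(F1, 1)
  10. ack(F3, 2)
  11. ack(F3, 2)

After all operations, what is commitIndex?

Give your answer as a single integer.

Answer: 2

Derivation:
Op 1: append 1 -> log_len=1
Op 2: append 2 -> log_len=3
Op 3: F0 acks idx 2 -> match: F0=2 F1=0 F2=0 F3=0; commitIndex=0
Op 4: F2 acks idx 3 -> match: F0=2 F1=0 F2=3 F3=0; commitIndex=2
Op 5: F3 acks idx 2 -> match: F0=2 F1=0 F2=3 F3=2; commitIndex=2
Op 6: F2 acks idx 1 -> match: F0=2 F1=0 F2=3 F3=2; commitIndex=2
Op 7: F2 acks idx 1 -> match: F0=2 F1=0 F2=3 F3=2; commitIndex=2
Op 8: F3 acks idx 2 -> match: F0=2 F1=0 F2=3 F3=2; commitIndex=2
Op 9: F1 acks idx 1 -> match: F0=2 F1=1 F2=3 F3=2; commitIndex=2
Op 10: F3 acks idx 2 -> match: F0=2 F1=1 F2=3 F3=2; commitIndex=2
Op 11: F3 acks idx 2 -> match: F0=2 F1=1 F2=3 F3=2; commitIndex=2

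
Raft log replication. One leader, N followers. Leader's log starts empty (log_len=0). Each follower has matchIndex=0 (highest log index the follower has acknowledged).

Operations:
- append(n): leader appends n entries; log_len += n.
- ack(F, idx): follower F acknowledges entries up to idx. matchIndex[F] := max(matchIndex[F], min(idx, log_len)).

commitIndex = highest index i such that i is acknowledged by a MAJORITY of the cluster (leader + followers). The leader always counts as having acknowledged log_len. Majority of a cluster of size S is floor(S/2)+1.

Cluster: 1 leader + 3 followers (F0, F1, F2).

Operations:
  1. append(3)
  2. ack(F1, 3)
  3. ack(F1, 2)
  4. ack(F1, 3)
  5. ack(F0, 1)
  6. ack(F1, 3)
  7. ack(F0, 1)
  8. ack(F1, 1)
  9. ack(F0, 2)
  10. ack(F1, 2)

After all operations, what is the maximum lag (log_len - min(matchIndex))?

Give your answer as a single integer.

Op 1: append 3 -> log_len=3
Op 2: F1 acks idx 3 -> match: F0=0 F1=3 F2=0; commitIndex=0
Op 3: F1 acks idx 2 -> match: F0=0 F1=3 F2=0; commitIndex=0
Op 4: F1 acks idx 3 -> match: F0=0 F1=3 F2=0; commitIndex=0
Op 5: F0 acks idx 1 -> match: F0=1 F1=3 F2=0; commitIndex=1
Op 6: F1 acks idx 3 -> match: F0=1 F1=3 F2=0; commitIndex=1
Op 7: F0 acks idx 1 -> match: F0=1 F1=3 F2=0; commitIndex=1
Op 8: F1 acks idx 1 -> match: F0=1 F1=3 F2=0; commitIndex=1
Op 9: F0 acks idx 2 -> match: F0=2 F1=3 F2=0; commitIndex=2
Op 10: F1 acks idx 2 -> match: F0=2 F1=3 F2=0; commitIndex=2

Answer: 3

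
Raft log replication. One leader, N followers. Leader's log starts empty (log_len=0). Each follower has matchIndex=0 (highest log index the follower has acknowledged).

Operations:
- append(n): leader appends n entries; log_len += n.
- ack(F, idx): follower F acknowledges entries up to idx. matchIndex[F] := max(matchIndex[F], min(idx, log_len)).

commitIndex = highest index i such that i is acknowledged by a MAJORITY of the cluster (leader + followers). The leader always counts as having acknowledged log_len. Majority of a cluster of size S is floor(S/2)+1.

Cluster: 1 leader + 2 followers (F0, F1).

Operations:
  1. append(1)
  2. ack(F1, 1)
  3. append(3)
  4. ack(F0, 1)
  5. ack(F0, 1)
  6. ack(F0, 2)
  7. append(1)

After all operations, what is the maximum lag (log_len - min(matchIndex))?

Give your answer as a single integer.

Answer: 4

Derivation:
Op 1: append 1 -> log_len=1
Op 2: F1 acks idx 1 -> match: F0=0 F1=1; commitIndex=1
Op 3: append 3 -> log_len=4
Op 4: F0 acks idx 1 -> match: F0=1 F1=1; commitIndex=1
Op 5: F0 acks idx 1 -> match: F0=1 F1=1; commitIndex=1
Op 6: F0 acks idx 2 -> match: F0=2 F1=1; commitIndex=2
Op 7: append 1 -> log_len=5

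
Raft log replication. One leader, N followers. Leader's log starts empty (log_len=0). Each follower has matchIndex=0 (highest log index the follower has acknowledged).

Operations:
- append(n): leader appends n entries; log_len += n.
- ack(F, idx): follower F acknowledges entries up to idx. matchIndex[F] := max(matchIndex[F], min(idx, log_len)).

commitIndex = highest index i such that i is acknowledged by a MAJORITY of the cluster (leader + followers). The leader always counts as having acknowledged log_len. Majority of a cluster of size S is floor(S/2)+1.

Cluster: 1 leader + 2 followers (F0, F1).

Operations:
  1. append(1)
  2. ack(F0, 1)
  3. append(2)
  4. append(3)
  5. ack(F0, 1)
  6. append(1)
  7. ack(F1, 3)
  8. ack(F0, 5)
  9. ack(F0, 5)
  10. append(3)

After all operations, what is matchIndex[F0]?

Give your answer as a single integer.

Op 1: append 1 -> log_len=1
Op 2: F0 acks idx 1 -> match: F0=1 F1=0; commitIndex=1
Op 3: append 2 -> log_len=3
Op 4: append 3 -> log_len=6
Op 5: F0 acks idx 1 -> match: F0=1 F1=0; commitIndex=1
Op 6: append 1 -> log_len=7
Op 7: F1 acks idx 3 -> match: F0=1 F1=3; commitIndex=3
Op 8: F0 acks idx 5 -> match: F0=5 F1=3; commitIndex=5
Op 9: F0 acks idx 5 -> match: F0=5 F1=3; commitIndex=5
Op 10: append 3 -> log_len=10

Answer: 5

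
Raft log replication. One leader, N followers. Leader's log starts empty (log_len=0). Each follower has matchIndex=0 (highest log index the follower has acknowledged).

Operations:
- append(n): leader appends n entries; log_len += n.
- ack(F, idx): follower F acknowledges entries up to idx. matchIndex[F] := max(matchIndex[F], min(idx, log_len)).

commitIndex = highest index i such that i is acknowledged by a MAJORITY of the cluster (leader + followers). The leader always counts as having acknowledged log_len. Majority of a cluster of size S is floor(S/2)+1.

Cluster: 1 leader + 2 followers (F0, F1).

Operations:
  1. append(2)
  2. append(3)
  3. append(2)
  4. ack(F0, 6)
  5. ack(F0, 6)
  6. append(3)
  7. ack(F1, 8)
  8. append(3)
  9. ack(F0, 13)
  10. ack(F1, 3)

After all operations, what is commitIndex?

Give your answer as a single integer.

Answer: 13

Derivation:
Op 1: append 2 -> log_len=2
Op 2: append 3 -> log_len=5
Op 3: append 2 -> log_len=7
Op 4: F0 acks idx 6 -> match: F0=6 F1=0; commitIndex=6
Op 5: F0 acks idx 6 -> match: F0=6 F1=0; commitIndex=6
Op 6: append 3 -> log_len=10
Op 7: F1 acks idx 8 -> match: F0=6 F1=8; commitIndex=8
Op 8: append 3 -> log_len=13
Op 9: F0 acks idx 13 -> match: F0=13 F1=8; commitIndex=13
Op 10: F1 acks idx 3 -> match: F0=13 F1=8; commitIndex=13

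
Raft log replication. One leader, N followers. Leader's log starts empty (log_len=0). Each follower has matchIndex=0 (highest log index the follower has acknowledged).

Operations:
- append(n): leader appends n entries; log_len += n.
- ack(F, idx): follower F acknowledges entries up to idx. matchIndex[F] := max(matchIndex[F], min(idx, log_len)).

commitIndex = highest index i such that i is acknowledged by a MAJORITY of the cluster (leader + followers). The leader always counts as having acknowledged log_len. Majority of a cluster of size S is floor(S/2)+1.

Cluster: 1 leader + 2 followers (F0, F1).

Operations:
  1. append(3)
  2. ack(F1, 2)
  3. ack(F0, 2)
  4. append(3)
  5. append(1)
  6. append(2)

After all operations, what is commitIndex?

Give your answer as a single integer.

Op 1: append 3 -> log_len=3
Op 2: F1 acks idx 2 -> match: F0=0 F1=2; commitIndex=2
Op 3: F0 acks idx 2 -> match: F0=2 F1=2; commitIndex=2
Op 4: append 3 -> log_len=6
Op 5: append 1 -> log_len=7
Op 6: append 2 -> log_len=9

Answer: 2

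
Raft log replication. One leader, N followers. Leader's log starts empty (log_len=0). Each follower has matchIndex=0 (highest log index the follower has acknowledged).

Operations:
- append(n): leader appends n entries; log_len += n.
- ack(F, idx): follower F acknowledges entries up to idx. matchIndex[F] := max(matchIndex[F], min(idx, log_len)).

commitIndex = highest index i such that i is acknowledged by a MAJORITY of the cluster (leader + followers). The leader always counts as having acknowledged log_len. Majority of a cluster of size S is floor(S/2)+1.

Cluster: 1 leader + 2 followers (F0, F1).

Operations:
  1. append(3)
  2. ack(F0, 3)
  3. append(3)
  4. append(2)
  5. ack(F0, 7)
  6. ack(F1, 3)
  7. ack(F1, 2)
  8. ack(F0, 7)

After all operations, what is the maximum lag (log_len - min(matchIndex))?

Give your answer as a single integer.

Op 1: append 3 -> log_len=3
Op 2: F0 acks idx 3 -> match: F0=3 F1=0; commitIndex=3
Op 3: append 3 -> log_len=6
Op 4: append 2 -> log_len=8
Op 5: F0 acks idx 7 -> match: F0=7 F1=0; commitIndex=7
Op 6: F1 acks idx 3 -> match: F0=7 F1=3; commitIndex=7
Op 7: F1 acks idx 2 -> match: F0=7 F1=3; commitIndex=7
Op 8: F0 acks idx 7 -> match: F0=7 F1=3; commitIndex=7

Answer: 5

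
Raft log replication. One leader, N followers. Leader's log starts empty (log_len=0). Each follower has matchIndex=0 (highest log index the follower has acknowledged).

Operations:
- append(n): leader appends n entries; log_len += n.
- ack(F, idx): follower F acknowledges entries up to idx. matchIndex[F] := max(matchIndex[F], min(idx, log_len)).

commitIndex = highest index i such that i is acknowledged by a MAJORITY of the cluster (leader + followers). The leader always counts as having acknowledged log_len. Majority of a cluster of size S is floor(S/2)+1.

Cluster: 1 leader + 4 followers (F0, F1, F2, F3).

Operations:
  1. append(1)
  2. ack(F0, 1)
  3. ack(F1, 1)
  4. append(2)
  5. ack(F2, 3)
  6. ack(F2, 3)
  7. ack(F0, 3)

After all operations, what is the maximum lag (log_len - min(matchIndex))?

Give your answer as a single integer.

Op 1: append 1 -> log_len=1
Op 2: F0 acks idx 1 -> match: F0=1 F1=0 F2=0 F3=0; commitIndex=0
Op 3: F1 acks idx 1 -> match: F0=1 F1=1 F2=0 F3=0; commitIndex=1
Op 4: append 2 -> log_len=3
Op 5: F2 acks idx 3 -> match: F0=1 F1=1 F2=3 F3=0; commitIndex=1
Op 6: F2 acks idx 3 -> match: F0=1 F1=1 F2=3 F3=0; commitIndex=1
Op 7: F0 acks idx 3 -> match: F0=3 F1=1 F2=3 F3=0; commitIndex=3

Answer: 3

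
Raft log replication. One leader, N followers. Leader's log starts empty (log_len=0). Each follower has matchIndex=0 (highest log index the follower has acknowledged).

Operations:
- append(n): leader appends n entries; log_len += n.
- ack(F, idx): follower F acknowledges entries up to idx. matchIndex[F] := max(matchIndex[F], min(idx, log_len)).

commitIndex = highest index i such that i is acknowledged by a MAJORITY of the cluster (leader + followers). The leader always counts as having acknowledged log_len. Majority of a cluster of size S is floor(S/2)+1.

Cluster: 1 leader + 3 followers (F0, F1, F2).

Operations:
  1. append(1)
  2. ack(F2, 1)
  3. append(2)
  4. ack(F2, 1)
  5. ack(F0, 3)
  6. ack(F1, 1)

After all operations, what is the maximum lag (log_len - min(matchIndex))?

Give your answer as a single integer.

Answer: 2

Derivation:
Op 1: append 1 -> log_len=1
Op 2: F2 acks idx 1 -> match: F0=0 F1=0 F2=1; commitIndex=0
Op 3: append 2 -> log_len=3
Op 4: F2 acks idx 1 -> match: F0=0 F1=0 F2=1; commitIndex=0
Op 5: F0 acks idx 3 -> match: F0=3 F1=0 F2=1; commitIndex=1
Op 6: F1 acks idx 1 -> match: F0=3 F1=1 F2=1; commitIndex=1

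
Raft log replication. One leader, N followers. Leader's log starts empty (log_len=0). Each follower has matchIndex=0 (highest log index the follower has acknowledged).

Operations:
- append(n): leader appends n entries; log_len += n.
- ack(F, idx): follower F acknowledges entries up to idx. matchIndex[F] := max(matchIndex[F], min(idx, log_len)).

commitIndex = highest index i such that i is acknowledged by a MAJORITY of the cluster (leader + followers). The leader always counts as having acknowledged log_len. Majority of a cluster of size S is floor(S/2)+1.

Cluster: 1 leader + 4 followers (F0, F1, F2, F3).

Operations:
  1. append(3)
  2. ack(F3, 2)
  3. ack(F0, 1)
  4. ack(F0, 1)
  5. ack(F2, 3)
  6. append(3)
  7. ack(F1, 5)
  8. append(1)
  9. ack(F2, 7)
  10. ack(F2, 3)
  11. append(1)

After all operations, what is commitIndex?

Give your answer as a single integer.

Op 1: append 3 -> log_len=3
Op 2: F3 acks idx 2 -> match: F0=0 F1=0 F2=0 F3=2; commitIndex=0
Op 3: F0 acks idx 1 -> match: F0=1 F1=0 F2=0 F3=2; commitIndex=1
Op 4: F0 acks idx 1 -> match: F0=1 F1=0 F2=0 F3=2; commitIndex=1
Op 5: F2 acks idx 3 -> match: F0=1 F1=0 F2=3 F3=2; commitIndex=2
Op 6: append 3 -> log_len=6
Op 7: F1 acks idx 5 -> match: F0=1 F1=5 F2=3 F3=2; commitIndex=3
Op 8: append 1 -> log_len=7
Op 9: F2 acks idx 7 -> match: F0=1 F1=5 F2=7 F3=2; commitIndex=5
Op 10: F2 acks idx 3 -> match: F0=1 F1=5 F2=7 F3=2; commitIndex=5
Op 11: append 1 -> log_len=8

Answer: 5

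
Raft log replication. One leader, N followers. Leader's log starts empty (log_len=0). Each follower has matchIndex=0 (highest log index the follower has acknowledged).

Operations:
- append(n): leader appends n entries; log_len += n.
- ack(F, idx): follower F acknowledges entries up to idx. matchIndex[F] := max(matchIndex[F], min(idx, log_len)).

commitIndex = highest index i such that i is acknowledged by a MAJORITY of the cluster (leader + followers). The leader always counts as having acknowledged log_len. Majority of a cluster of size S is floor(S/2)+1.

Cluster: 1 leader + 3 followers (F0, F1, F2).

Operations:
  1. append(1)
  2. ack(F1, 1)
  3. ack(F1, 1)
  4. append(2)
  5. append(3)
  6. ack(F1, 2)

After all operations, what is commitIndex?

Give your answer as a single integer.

Answer: 0

Derivation:
Op 1: append 1 -> log_len=1
Op 2: F1 acks idx 1 -> match: F0=0 F1=1 F2=0; commitIndex=0
Op 3: F1 acks idx 1 -> match: F0=0 F1=1 F2=0; commitIndex=0
Op 4: append 2 -> log_len=3
Op 5: append 3 -> log_len=6
Op 6: F1 acks idx 2 -> match: F0=0 F1=2 F2=0; commitIndex=0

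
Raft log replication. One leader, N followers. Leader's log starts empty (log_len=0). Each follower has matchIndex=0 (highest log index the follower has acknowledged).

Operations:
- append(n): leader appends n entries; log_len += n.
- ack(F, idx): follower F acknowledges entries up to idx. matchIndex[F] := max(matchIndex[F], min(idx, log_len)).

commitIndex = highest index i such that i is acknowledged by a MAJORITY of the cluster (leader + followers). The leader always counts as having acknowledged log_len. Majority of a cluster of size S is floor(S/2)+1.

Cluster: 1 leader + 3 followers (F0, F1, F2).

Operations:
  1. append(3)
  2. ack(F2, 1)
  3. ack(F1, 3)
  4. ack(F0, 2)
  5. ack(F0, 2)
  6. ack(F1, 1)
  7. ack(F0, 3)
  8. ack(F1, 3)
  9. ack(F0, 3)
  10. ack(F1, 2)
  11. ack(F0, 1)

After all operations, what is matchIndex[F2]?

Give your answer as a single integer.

Op 1: append 3 -> log_len=3
Op 2: F2 acks idx 1 -> match: F0=0 F1=0 F2=1; commitIndex=0
Op 3: F1 acks idx 3 -> match: F0=0 F1=3 F2=1; commitIndex=1
Op 4: F0 acks idx 2 -> match: F0=2 F1=3 F2=1; commitIndex=2
Op 5: F0 acks idx 2 -> match: F0=2 F1=3 F2=1; commitIndex=2
Op 6: F1 acks idx 1 -> match: F0=2 F1=3 F2=1; commitIndex=2
Op 7: F0 acks idx 3 -> match: F0=3 F1=3 F2=1; commitIndex=3
Op 8: F1 acks idx 3 -> match: F0=3 F1=3 F2=1; commitIndex=3
Op 9: F0 acks idx 3 -> match: F0=3 F1=3 F2=1; commitIndex=3
Op 10: F1 acks idx 2 -> match: F0=3 F1=3 F2=1; commitIndex=3
Op 11: F0 acks idx 1 -> match: F0=3 F1=3 F2=1; commitIndex=3

Answer: 1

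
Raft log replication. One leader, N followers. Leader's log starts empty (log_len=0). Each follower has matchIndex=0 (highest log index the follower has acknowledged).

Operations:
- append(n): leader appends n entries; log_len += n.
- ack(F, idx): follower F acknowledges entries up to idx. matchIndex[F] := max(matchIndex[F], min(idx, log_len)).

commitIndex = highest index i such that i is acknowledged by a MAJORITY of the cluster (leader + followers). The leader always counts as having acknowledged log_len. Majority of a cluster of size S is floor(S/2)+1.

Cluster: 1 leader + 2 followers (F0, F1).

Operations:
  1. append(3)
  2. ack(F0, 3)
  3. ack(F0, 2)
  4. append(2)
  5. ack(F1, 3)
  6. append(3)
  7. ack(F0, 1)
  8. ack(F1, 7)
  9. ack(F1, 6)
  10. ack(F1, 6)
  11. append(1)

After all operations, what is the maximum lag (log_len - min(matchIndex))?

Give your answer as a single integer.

Op 1: append 3 -> log_len=3
Op 2: F0 acks idx 3 -> match: F0=3 F1=0; commitIndex=3
Op 3: F0 acks idx 2 -> match: F0=3 F1=0; commitIndex=3
Op 4: append 2 -> log_len=5
Op 5: F1 acks idx 3 -> match: F0=3 F1=3; commitIndex=3
Op 6: append 3 -> log_len=8
Op 7: F0 acks idx 1 -> match: F0=3 F1=3; commitIndex=3
Op 8: F1 acks idx 7 -> match: F0=3 F1=7; commitIndex=7
Op 9: F1 acks idx 6 -> match: F0=3 F1=7; commitIndex=7
Op 10: F1 acks idx 6 -> match: F0=3 F1=7; commitIndex=7
Op 11: append 1 -> log_len=9

Answer: 6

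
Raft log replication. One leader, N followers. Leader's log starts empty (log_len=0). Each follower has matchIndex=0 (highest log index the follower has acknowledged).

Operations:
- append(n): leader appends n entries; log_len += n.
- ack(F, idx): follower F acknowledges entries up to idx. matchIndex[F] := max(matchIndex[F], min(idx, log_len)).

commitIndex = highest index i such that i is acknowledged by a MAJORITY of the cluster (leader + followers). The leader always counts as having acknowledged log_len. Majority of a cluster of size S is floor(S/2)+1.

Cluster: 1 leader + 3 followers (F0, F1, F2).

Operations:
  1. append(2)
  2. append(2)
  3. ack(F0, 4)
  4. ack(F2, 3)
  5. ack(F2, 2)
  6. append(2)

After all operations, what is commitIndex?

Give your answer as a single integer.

Op 1: append 2 -> log_len=2
Op 2: append 2 -> log_len=4
Op 3: F0 acks idx 4 -> match: F0=4 F1=0 F2=0; commitIndex=0
Op 4: F2 acks idx 3 -> match: F0=4 F1=0 F2=3; commitIndex=3
Op 5: F2 acks idx 2 -> match: F0=4 F1=0 F2=3; commitIndex=3
Op 6: append 2 -> log_len=6

Answer: 3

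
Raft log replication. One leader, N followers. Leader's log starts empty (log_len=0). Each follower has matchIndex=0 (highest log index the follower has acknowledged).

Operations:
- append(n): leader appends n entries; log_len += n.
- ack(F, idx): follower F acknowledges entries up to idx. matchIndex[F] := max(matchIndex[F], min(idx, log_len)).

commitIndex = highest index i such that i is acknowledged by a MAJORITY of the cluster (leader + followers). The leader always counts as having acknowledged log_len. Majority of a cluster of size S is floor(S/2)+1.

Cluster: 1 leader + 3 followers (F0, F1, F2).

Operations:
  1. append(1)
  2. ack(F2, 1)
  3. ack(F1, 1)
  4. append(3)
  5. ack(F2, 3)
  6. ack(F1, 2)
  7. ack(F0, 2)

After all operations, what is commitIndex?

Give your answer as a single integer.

Op 1: append 1 -> log_len=1
Op 2: F2 acks idx 1 -> match: F0=0 F1=0 F2=1; commitIndex=0
Op 3: F1 acks idx 1 -> match: F0=0 F1=1 F2=1; commitIndex=1
Op 4: append 3 -> log_len=4
Op 5: F2 acks idx 3 -> match: F0=0 F1=1 F2=3; commitIndex=1
Op 6: F1 acks idx 2 -> match: F0=0 F1=2 F2=3; commitIndex=2
Op 7: F0 acks idx 2 -> match: F0=2 F1=2 F2=3; commitIndex=2

Answer: 2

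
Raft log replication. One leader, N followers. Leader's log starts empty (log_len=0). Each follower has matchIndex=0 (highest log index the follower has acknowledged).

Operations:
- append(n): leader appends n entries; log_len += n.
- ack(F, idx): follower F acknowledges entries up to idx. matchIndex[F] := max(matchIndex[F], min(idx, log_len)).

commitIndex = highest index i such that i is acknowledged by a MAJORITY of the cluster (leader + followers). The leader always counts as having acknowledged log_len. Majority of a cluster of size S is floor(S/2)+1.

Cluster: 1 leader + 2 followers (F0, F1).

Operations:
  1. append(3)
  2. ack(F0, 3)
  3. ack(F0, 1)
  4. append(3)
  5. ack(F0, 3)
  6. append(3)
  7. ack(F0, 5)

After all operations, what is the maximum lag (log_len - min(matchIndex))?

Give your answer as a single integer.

Answer: 9

Derivation:
Op 1: append 3 -> log_len=3
Op 2: F0 acks idx 3 -> match: F0=3 F1=0; commitIndex=3
Op 3: F0 acks idx 1 -> match: F0=3 F1=0; commitIndex=3
Op 4: append 3 -> log_len=6
Op 5: F0 acks idx 3 -> match: F0=3 F1=0; commitIndex=3
Op 6: append 3 -> log_len=9
Op 7: F0 acks idx 5 -> match: F0=5 F1=0; commitIndex=5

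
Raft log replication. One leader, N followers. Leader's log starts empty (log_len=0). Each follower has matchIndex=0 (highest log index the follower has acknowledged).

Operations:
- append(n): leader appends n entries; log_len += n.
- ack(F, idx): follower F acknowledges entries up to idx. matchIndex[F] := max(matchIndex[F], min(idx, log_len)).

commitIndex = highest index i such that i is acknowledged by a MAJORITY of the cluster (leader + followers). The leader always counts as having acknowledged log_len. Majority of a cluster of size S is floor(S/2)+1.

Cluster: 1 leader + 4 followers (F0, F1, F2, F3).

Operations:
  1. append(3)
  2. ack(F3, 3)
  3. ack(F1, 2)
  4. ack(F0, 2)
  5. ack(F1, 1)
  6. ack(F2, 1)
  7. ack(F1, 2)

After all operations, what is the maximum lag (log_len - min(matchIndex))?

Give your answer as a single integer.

Op 1: append 3 -> log_len=3
Op 2: F3 acks idx 3 -> match: F0=0 F1=0 F2=0 F3=3; commitIndex=0
Op 3: F1 acks idx 2 -> match: F0=0 F1=2 F2=0 F3=3; commitIndex=2
Op 4: F0 acks idx 2 -> match: F0=2 F1=2 F2=0 F3=3; commitIndex=2
Op 5: F1 acks idx 1 -> match: F0=2 F1=2 F2=0 F3=3; commitIndex=2
Op 6: F2 acks idx 1 -> match: F0=2 F1=2 F2=1 F3=3; commitIndex=2
Op 7: F1 acks idx 2 -> match: F0=2 F1=2 F2=1 F3=3; commitIndex=2

Answer: 2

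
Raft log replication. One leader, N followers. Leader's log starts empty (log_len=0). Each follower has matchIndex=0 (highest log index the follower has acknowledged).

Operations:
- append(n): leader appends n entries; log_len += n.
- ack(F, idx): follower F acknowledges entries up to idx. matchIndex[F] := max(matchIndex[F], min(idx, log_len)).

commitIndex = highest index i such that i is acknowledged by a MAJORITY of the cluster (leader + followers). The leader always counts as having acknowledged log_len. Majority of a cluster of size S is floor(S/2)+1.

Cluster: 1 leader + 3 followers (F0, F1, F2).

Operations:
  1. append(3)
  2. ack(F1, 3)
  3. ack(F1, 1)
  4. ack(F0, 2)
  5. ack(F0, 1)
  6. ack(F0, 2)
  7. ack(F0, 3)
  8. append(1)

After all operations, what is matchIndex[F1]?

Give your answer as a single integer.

Answer: 3

Derivation:
Op 1: append 3 -> log_len=3
Op 2: F1 acks idx 3 -> match: F0=0 F1=3 F2=0; commitIndex=0
Op 3: F1 acks idx 1 -> match: F0=0 F1=3 F2=0; commitIndex=0
Op 4: F0 acks idx 2 -> match: F0=2 F1=3 F2=0; commitIndex=2
Op 5: F0 acks idx 1 -> match: F0=2 F1=3 F2=0; commitIndex=2
Op 6: F0 acks idx 2 -> match: F0=2 F1=3 F2=0; commitIndex=2
Op 7: F0 acks idx 3 -> match: F0=3 F1=3 F2=0; commitIndex=3
Op 8: append 1 -> log_len=4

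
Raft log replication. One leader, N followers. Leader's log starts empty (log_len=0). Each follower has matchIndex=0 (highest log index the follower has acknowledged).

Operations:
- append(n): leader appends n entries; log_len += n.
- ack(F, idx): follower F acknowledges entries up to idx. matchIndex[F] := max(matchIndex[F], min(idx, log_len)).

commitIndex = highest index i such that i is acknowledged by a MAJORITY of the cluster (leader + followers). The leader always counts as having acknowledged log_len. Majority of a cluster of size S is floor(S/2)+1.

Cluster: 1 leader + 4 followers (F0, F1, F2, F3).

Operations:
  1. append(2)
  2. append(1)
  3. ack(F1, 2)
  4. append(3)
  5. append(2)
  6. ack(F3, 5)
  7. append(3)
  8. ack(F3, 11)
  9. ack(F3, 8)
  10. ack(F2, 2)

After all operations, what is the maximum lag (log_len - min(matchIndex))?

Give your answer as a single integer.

Answer: 11

Derivation:
Op 1: append 2 -> log_len=2
Op 2: append 1 -> log_len=3
Op 3: F1 acks idx 2 -> match: F0=0 F1=2 F2=0 F3=0; commitIndex=0
Op 4: append 3 -> log_len=6
Op 5: append 2 -> log_len=8
Op 6: F3 acks idx 5 -> match: F0=0 F1=2 F2=0 F3=5; commitIndex=2
Op 7: append 3 -> log_len=11
Op 8: F3 acks idx 11 -> match: F0=0 F1=2 F2=0 F3=11; commitIndex=2
Op 9: F3 acks idx 8 -> match: F0=0 F1=2 F2=0 F3=11; commitIndex=2
Op 10: F2 acks idx 2 -> match: F0=0 F1=2 F2=2 F3=11; commitIndex=2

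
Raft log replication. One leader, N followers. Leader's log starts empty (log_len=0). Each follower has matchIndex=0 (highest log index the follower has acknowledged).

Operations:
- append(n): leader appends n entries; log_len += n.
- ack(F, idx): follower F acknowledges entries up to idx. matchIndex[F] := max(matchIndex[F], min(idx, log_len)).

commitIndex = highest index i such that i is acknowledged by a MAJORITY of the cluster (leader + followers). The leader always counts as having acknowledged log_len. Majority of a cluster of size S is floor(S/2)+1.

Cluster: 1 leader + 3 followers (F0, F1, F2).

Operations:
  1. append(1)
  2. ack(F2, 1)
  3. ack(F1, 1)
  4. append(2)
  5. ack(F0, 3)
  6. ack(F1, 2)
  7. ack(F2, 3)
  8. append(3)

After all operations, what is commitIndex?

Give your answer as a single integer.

Op 1: append 1 -> log_len=1
Op 2: F2 acks idx 1 -> match: F0=0 F1=0 F2=1; commitIndex=0
Op 3: F1 acks idx 1 -> match: F0=0 F1=1 F2=1; commitIndex=1
Op 4: append 2 -> log_len=3
Op 5: F0 acks idx 3 -> match: F0=3 F1=1 F2=1; commitIndex=1
Op 6: F1 acks idx 2 -> match: F0=3 F1=2 F2=1; commitIndex=2
Op 7: F2 acks idx 3 -> match: F0=3 F1=2 F2=3; commitIndex=3
Op 8: append 3 -> log_len=6

Answer: 3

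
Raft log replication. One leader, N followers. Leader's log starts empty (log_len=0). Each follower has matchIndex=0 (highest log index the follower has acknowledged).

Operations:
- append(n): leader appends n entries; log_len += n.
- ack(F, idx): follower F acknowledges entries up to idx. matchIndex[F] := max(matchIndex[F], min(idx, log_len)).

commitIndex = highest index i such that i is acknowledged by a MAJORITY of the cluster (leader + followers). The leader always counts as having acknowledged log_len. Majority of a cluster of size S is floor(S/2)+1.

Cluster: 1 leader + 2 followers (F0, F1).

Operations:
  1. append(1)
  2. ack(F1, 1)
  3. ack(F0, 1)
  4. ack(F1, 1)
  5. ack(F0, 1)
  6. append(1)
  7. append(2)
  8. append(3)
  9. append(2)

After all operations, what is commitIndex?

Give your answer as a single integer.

Answer: 1

Derivation:
Op 1: append 1 -> log_len=1
Op 2: F1 acks idx 1 -> match: F0=0 F1=1; commitIndex=1
Op 3: F0 acks idx 1 -> match: F0=1 F1=1; commitIndex=1
Op 4: F1 acks idx 1 -> match: F0=1 F1=1; commitIndex=1
Op 5: F0 acks idx 1 -> match: F0=1 F1=1; commitIndex=1
Op 6: append 1 -> log_len=2
Op 7: append 2 -> log_len=4
Op 8: append 3 -> log_len=7
Op 9: append 2 -> log_len=9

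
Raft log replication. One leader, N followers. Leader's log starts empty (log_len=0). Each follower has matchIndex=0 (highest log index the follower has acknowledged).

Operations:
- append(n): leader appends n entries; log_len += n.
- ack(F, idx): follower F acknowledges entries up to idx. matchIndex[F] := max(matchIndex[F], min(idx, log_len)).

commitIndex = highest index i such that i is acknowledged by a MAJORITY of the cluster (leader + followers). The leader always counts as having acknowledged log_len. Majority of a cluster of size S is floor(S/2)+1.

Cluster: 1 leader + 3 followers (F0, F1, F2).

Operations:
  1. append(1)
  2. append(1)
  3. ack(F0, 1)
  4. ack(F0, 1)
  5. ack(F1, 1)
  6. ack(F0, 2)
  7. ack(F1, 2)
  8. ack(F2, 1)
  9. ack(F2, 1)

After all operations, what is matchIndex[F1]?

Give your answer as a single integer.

Op 1: append 1 -> log_len=1
Op 2: append 1 -> log_len=2
Op 3: F0 acks idx 1 -> match: F0=1 F1=0 F2=0; commitIndex=0
Op 4: F0 acks idx 1 -> match: F0=1 F1=0 F2=0; commitIndex=0
Op 5: F1 acks idx 1 -> match: F0=1 F1=1 F2=0; commitIndex=1
Op 6: F0 acks idx 2 -> match: F0=2 F1=1 F2=0; commitIndex=1
Op 7: F1 acks idx 2 -> match: F0=2 F1=2 F2=0; commitIndex=2
Op 8: F2 acks idx 1 -> match: F0=2 F1=2 F2=1; commitIndex=2
Op 9: F2 acks idx 1 -> match: F0=2 F1=2 F2=1; commitIndex=2

Answer: 2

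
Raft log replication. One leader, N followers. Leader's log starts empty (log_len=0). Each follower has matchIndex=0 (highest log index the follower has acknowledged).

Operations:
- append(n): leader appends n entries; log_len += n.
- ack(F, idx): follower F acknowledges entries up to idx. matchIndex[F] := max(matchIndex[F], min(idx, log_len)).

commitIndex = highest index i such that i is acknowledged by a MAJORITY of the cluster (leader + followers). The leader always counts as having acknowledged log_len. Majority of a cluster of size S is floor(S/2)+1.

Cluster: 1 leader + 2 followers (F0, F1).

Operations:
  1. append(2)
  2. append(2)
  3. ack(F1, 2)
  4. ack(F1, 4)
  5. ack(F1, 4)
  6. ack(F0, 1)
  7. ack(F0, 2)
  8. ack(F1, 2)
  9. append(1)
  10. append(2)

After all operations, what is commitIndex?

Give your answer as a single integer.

Op 1: append 2 -> log_len=2
Op 2: append 2 -> log_len=4
Op 3: F1 acks idx 2 -> match: F0=0 F1=2; commitIndex=2
Op 4: F1 acks idx 4 -> match: F0=0 F1=4; commitIndex=4
Op 5: F1 acks idx 4 -> match: F0=0 F1=4; commitIndex=4
Op 6: F0 acks idx 1 -> match: F0=1 F1=4; commitIndex=4
Op 7: F0 acks idx 2 -> match: F0=2 F1=4; commitIndex=4
Op 8: F1 acks idx 2 -> match: F0=2 F1=4; commitIndex=4
Op 9: append 1 -> log_len=5
Op 10: append 2 -> log_len=7

Answer: 4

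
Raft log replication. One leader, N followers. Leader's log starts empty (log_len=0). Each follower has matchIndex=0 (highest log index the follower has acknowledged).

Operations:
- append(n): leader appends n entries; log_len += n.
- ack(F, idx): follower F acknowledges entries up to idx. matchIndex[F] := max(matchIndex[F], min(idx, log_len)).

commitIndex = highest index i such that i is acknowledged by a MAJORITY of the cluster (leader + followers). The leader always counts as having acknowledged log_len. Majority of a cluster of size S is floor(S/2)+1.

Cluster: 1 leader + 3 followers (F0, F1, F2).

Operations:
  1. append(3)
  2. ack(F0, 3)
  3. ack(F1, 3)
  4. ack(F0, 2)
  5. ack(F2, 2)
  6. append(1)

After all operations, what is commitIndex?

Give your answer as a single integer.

Answer: 3

Derivation:
Op 1: append 3 -> log_len=3
Op 2: F0 acks idx 3 -> match: F0=3 F1=0 F2=0; commitIndex=0
Op 3: F1 acks idx 3 -> match: F0=3 F1=3 F2=0; commitIndex=3
Op 4: F0 acks idx 2 -> match: F0=3 F1=3 F2=0; commitIndex=3
Op 5: F2 acks idx 2 -> match: F0=3 F1=3 F2=2; commitIndex=3
Op 6: append 1 -> log_len=4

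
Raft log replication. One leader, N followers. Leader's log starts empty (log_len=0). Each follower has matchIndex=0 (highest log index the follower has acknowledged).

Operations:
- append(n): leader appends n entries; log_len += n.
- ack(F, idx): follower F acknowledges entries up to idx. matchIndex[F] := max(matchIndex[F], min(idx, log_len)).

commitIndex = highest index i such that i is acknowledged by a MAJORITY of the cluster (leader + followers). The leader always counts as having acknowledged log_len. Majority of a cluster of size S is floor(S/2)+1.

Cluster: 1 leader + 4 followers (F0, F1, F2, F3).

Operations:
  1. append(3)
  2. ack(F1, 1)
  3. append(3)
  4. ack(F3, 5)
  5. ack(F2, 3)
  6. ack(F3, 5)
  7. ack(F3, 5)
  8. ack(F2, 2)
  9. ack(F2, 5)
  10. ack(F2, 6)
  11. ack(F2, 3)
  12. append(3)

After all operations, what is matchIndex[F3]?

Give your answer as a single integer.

Answer: 5

Derivation:
Op 1: append 3 -> log_len=3
Op 2: F1 acks idx 1 -> match: F0=0 F1=1 F2=0 F3=0; commitIndex=0
Op 3: append 3 -> log_len=6
Op 4: F3 acks idx 5 -> match: F0=0 F1=1 F2=0 F3=5; commitIndex=1
Op 5: F2 acks idx 3 -> match: F0=0 F1=1 F2=3 F3=5; commitIndex=3
Op 6: F3 acks idx 5 -> match: F0=0 F1=1 F2=3 F3=5; commitIndex=3
Op 7: F3 acks idx 5 -> match: F0=0 F1=1 F2=3 F3=5; commitIndex=3
Op 8: F2 acks idx 2 -> match: F0=0 F1=1 F2=3 F3=5; commitIndex=3
Op 9: F2 acks idx 5 -> match: F0=0 F1=1 F2=5 F3=5; commitIndex=5
Op 10: F2 acks idx 6 -> match: F0=0 F1=1 F2=6 F3=5; commitIndex=5
Op 11: F2 acks idx 3 -> match: F0=0 F1=1 F2=6 F3=5; commitIndex=5
Op 12: append 3 -> log_len=9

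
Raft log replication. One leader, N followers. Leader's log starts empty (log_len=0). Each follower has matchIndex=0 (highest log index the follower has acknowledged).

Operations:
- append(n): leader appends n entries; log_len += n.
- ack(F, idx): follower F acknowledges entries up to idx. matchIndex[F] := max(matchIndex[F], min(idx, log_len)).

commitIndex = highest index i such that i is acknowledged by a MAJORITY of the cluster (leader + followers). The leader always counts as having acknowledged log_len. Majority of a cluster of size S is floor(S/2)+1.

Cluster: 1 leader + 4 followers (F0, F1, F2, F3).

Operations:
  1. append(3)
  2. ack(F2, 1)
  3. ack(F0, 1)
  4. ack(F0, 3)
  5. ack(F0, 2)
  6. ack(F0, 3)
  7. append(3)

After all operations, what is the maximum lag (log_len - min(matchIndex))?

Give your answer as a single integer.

Op 1: append 3 -> log_len=3
Op 2: F2 acks idx 1 -> match: F0=0 F1=0 F2=1 F3=0; commitIndex=0
Op 3: F0 acks idx 1 -> match: F0=1 F1=0 F2=1 F3=0; commitIndex=1
Op 4: F0 acks idx 3 -> match: F0=3 F1=0 F2=1 F3=0; commitIndex=1
Op 5: F0 acks idx 2 -> match: F0=3 F1=0 F2=1 F3=0; commitIndex=1
Op 6: F0 acks idx 3 -> match: F0=3 F1=0 F2=1 F3=0; commitIndex=1
Op 7: append 3 -> log_len=6

Answer: 6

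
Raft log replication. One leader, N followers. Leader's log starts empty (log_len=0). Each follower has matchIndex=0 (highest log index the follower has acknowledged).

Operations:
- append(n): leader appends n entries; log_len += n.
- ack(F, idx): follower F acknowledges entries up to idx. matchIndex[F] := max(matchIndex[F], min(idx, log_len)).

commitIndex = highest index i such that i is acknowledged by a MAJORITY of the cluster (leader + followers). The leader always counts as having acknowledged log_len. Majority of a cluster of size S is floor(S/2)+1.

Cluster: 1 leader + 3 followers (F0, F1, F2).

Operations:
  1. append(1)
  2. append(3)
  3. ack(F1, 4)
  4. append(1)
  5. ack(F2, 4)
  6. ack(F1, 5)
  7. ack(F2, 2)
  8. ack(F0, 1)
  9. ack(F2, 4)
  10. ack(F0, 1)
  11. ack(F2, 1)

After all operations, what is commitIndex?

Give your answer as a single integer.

Op 1: append 1 -> log_len=1
Op 2: append 3 -> log_len=4
Op 3: F1 acks idx 4 -> match: F0=0 F1=4 F2=0; commitIndex=0
Op 4: append 1 -> log_len=5
Op 5: F2 acks idx 4 -> match: F0=0 F1=4 F2=4; commitIndex=4
Op 6: F1 acks idx 5 -> match: F0=0 F1=5 F2=4; commitIndex=4
Op 7: F2 acks idx 2 -> match: F0=0 F1=5 F2=4; commitIndex=4
Op 8: F0 acks idx 1 -> match: F0=1 F1=5 F2=4; commitIndex=4
Op 9: F2 acks idx 4 -> match: F0=1 F1=5 F2=4; commitIndex=4
Op 10: F0 acks idx 1 -> match: F0=1 F1=5 F2=4; commitIndex=4
Op 11: F2 acks idx 1 -> match: F0=1 F1=5 F2=4; commitIndex=4

Answer: 4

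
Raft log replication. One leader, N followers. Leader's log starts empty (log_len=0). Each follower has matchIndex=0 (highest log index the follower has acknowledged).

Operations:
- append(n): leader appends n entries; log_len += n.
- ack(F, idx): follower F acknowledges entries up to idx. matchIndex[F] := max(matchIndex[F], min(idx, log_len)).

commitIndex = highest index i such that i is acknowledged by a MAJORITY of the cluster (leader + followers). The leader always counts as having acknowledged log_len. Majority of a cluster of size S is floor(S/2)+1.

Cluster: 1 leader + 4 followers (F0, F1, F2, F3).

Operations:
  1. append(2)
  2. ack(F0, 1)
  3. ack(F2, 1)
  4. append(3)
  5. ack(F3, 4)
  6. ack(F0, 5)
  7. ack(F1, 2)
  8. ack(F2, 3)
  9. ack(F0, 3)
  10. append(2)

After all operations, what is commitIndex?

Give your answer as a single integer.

Op 1: append 2 -> log_len=2
Op 2: F0 acks idx 1 -> match: F0=1 F1=0 F2=0 F3=0; commitIndex=0
Op 3: F2 acks idx 1 -> match: F0=1 F1=0 F2=1 F3=0; commitIndex=1
Op 4: append 3 -> log_len=5
Op 5: F3 acks idx 4 -> match: F0=1 F1=0 F2=1 F3=4; commitIndex=1
Op 6: F0 acks idx 5 -> match: F0=5 F1=0 F2=1 F3=4; commitIndex=4
Op 7: F1 acks idx 2 -> match: F0=5 F1=2 F2=1 F3=4; commitIndex=4
Op 8: F2 acks idx 3 -> match: F0=5 F1=2 F2=3 F3=4; commitIndex=4
Op 9: F0 acks idx 3 -> match: F0=5 F1=2 F2=3 F3=4; commitIndex=4
Op 10: append 2 -> log_len=7

Answer: 4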